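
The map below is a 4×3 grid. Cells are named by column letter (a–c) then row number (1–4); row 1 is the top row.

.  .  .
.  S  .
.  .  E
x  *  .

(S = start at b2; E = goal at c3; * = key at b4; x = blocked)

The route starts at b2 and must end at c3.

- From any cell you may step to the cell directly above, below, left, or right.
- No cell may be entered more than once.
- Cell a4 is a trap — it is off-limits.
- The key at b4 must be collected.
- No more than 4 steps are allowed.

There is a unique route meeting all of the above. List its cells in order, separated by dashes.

Any route must reach b4 and still end at c3 within 4 moves, so the order of the required stops is forced.
Route from b2: 2× down (reaching b4), right to c4, up to c3 — 4 moves in all.
Check: all required cells visited; 4 ≤ 4 moves.

b2 - b3 - b4 - c4 - c3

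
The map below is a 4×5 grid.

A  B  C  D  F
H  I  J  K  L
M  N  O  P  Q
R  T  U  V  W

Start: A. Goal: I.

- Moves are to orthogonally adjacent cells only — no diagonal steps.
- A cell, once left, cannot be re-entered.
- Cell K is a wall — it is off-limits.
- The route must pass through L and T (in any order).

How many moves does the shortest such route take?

Any route passes through L and T in some order between A and I. Summing Manhattan distances along each leg and taking the cheapest ordering (A → T → L → I) gives a lower bound of 4 + 5 + 3 = 12 moves.
A route of 12 moves achieves this: A → B → C → D → F → L → Q → W → V → U → T → N → I.
Since 12 matches the lower bound, it is optimal.

12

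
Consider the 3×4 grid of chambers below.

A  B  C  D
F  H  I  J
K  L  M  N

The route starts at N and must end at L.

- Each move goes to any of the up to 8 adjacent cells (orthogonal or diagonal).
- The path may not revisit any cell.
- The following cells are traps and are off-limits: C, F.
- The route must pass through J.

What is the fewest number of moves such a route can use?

Any route passes through J somewhere between N and L. Summing Chebyshev distances along the two legs (N → J → L) gives a lower bound of 1 + 2 = 3 moves.
A route of 3 moves achieves this: N → J → I → L.
Since 3 matches the lower bound, it is optimal.

3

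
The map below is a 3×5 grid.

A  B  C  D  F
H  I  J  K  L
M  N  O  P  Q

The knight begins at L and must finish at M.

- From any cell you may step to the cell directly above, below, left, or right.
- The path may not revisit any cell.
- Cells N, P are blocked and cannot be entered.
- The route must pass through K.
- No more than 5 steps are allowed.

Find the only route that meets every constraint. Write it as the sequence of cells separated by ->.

L -> K -> J -> I -> H -> M

The 5-move cap with required stops at K leaves no slack for detours.
Route from L: 4× left (reaching H), down to M — 5 moves in all.
Check: all required cells visited; 5 ≤ 5 moves.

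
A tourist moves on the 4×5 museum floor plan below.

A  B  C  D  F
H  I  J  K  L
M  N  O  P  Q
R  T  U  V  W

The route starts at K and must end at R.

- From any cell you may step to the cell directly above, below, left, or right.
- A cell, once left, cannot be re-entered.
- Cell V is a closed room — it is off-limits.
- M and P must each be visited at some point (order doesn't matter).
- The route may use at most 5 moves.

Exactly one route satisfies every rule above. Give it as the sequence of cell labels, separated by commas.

The 5-move cap with required stops at M, P leaves no slack for detours.
Route from K: down to P, 3× left (reaching M), down to R — 5 moves in all.
Check: all required cells visited; 5 ≤ 5 moves.

K, P, O, N, M, R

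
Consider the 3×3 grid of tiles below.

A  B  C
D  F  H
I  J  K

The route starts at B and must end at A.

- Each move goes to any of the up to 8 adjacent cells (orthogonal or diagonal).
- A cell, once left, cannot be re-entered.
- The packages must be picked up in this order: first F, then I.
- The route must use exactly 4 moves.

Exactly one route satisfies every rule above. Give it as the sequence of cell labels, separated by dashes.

The waypoints must appear in the order F, I, with no cell reused.
Route from B: down 1 to F, down-left 1 to I, up 2 to A — 4 moves in all.
Check: order respected (F at step 1, I at step 2); 4 moves as required.

B - F - I - D - A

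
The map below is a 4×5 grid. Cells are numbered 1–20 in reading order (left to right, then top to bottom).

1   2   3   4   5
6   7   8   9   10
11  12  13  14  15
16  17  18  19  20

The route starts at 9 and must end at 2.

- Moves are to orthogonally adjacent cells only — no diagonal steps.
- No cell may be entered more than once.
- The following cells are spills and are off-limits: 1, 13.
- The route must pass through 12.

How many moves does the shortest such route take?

7

Any route passes through 12 somewhere between 9 and 2. Summing Manhattan distances along the two legs (9 → 12 → 2) gives a lower bound of 3 + 2 = 5 moves.
The shortest route satisfying every rule uses 7 moves: 9 → 14 → 19 → 18 → 17 → 12 → 7 → 2.
The bound of 5 isn't tight here; checking systematically, no route of length 5 through 6 satisfies every constraint, so 7 is the minimum.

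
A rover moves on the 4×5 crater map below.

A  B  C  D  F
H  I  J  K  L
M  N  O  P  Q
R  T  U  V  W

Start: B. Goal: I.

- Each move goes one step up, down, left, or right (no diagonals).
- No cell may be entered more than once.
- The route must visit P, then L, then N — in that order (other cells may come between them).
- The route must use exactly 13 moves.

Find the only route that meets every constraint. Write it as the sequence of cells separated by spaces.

B C J O P K L Q W V U T N I

The waypoints must appear in the order P, L, N, with no cell reused.
Route from B: right 1 to C, down 2 to O, right 1 to P, up 1 to K, right 1 to L, down 2 to W, left 3 to T, up 2 to I — 13 moves in all.
Check: order respected (P at step 4, L at step 6, N at step 12); 13 moves as required.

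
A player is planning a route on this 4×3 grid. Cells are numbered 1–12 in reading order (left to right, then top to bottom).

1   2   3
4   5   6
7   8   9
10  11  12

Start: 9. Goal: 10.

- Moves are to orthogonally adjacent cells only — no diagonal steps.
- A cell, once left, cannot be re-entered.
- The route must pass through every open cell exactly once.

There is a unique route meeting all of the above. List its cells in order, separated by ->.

Need to visit all 12 open cells exactly once, starting at 9 and ending at 10.
Cell 12 has only two open neighbours (9 and 11), so the path must pass straight through it: one of those is the cell it's entered from and the other is where it exits.
Route from 9: down 1 to 12, left 1 to 11, up 2 to 5, right 1 to 6, up 1 to 3, left 2 to 1, down 3 to 10 — 11 moves in all.
Check: all 12 open cells covered.

9 -> 12 -> 11 -> 8 -> 5 -> 6 -> 3 -> 2 -> 1 -> 4 -> 7 -> 10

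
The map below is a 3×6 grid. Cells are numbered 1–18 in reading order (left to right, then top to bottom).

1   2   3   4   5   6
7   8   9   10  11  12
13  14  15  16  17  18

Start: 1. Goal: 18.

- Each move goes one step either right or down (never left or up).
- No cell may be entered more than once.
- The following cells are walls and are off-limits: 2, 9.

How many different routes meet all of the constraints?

2

A right/down-only route from 1 to 18 makes exactly 2 down-moves and 5 right-moves in some order.
With no other constraints that would be C(7,2) = 21 routes.
Subtract routes through each blocked cell (inclusion–exclusion for overlaps): − through 2: 15 − through 9: 12 + through 2&9: 8 → 2.
That gives 2 routes.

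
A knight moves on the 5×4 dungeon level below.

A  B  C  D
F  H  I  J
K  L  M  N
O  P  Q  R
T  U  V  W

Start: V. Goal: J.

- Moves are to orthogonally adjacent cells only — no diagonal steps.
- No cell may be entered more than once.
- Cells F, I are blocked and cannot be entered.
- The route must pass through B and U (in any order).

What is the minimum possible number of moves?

8

Any route passes through B and U in some order between V and J. Summing Manhattan distances along each leg and taking the cheapest ordering (V → U → B → J) gives a lower bound of 1 + 4 + 3 = 8 moves.
A route of 8 moves achieves this: V → U → P → L → H → B → C → D → J.
Since 8 matches the lower bound, it is optimal.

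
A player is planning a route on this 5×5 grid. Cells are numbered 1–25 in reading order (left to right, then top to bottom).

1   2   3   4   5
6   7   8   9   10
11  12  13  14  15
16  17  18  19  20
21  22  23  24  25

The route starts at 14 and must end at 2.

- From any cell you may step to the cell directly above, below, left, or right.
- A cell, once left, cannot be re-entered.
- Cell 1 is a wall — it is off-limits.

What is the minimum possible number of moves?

4

The Manhattan distance from 14 to 2 is |3−1| + |4−2| = 4, so at least 4 moves are needed.
A route of 4 moves achieves this: 14 → 9 → 4 → 3 → 2.
Since 4 matches the lower bound, it is optimal.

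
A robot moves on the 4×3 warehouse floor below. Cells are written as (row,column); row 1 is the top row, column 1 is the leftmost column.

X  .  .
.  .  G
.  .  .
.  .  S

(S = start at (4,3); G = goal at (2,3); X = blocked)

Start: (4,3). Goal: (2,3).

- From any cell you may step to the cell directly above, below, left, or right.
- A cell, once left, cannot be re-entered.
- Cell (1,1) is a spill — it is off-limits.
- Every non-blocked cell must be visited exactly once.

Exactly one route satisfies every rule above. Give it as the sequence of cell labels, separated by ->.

Need to visit all 11 open cells exactly once, starting at (4,3) and ending at (2,3).
Cell (1,2) has only two open neighbours ((2,2) and (1,3)), so the path must pass straight through it: one of those is the cell it's entered from and the other is where it exits.
Route from (4,3): up to (3,3), left to (3,2), down to (4,2), left to (4,1), 2× up (reaching (2,1)), right to (2,2), up to (1,2), right to (1,3), down to (2,3) — 10 moves in all.
Check: all 11 open cells covered.

(4,3) -> (3,3) -> (3,2) -> (4,2) -> (4,1) -> (3,1) -> (2,1) -> (2,2) -> (1,2) -> (1,3) -> (2,3)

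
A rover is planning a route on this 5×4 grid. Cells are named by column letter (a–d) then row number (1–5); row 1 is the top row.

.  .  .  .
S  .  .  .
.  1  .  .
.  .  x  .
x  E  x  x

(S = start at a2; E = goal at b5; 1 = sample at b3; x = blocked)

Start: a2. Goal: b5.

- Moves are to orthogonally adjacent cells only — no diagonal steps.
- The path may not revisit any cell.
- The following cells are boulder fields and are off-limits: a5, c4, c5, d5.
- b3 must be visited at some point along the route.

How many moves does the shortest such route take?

Any route passes through b3 somewhere between a2 and b5. Summing Manhattan distances along the two legs (a2 → b3 → b5) gives a lower bound of 2 + 2 = 4 moves.
A route of 4 moves achieves this: a2 → a3 → b3 → b4 → b5.
Since 4 matches the lower bound, it is optimal.

4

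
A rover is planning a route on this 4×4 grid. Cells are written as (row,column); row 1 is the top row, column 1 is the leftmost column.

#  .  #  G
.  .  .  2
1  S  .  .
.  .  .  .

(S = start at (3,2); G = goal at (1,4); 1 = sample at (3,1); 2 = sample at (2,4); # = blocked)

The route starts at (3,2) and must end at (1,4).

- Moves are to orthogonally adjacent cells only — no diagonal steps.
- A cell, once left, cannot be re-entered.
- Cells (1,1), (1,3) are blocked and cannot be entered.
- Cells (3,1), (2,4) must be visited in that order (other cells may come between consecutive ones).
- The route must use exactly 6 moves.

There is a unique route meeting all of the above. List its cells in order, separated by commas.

The waypoints must appear in the order (3,1), (2,4), with no cell reused.
Route from (3,2): left 1 to (3,1), up 1 to (2,1), right 3 to (2,4), up 1 to (1,4) — 6 moves in all.
Check: order respected (1 at step 1, 2 at step 5); 6 moves as required.

(3,2), (3,1), (2,1), (2,2), (2,3), (2,4), (1,4)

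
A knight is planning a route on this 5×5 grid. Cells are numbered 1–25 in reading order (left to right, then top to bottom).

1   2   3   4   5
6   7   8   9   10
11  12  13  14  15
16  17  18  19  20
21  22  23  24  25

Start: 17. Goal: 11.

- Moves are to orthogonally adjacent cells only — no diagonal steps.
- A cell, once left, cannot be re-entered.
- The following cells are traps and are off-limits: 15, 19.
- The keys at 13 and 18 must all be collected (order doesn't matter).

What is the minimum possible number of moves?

Any route passes through 13 and 18 in some order between 17 and 11. Summing Manhattan distances along each leg and taking the cheapest ordering (17 → 18 → 13 → 11) gives a lower bound of 1 + 1 + 2 = 4 moves.
A route of 4 moves achieves this: 17 → 18 → 13 → 12 → 11.
Since 4 matches the lower bound, it is optimal.

4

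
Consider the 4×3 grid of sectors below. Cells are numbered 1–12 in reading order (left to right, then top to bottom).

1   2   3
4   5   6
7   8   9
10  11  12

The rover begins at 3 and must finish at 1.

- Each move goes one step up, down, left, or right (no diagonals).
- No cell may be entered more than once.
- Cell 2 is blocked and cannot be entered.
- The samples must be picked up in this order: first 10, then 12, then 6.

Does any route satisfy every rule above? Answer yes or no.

no

Ignoring the required order, 3 revisit-free routes from 3 to 1 pass through all of 10, 12, and 6; the waypoint orders that occur are 6 → 12 → 10 (3) — never 10 → 12 → 6.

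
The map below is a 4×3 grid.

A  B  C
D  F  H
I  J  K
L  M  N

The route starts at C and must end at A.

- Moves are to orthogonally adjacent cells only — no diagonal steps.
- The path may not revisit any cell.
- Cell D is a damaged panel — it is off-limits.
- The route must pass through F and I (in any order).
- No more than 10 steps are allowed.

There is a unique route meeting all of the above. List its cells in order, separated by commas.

C, H, K, N, M, L, I, J, F, B, A

Any route must reach F and I and still end at A within 10 moves, so the order of the required stops is forced.
Route from C: 3× down (reaching N), 2× left (reaching L), up to I, right to J, 2× up (reaching B), left to A — 10 moves in all.
Check: all required cells visited; 10 ≤ 10 moves.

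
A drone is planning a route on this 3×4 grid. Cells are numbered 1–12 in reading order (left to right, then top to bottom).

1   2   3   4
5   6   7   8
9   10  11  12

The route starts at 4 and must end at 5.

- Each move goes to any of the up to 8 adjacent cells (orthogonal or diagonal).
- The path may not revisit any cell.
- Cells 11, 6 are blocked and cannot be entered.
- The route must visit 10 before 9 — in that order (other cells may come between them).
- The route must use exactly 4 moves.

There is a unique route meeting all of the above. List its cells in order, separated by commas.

The waypoints must appear in the order 10, 9, with no cell reused.
Route from 4: 2× down-left (reaching 10), left to 9, up to 5 — 4 moves in all.
Check: order respected (10 at step 2, 9 at step 3); 4 moves as required.

4, 7, 10, 9, 5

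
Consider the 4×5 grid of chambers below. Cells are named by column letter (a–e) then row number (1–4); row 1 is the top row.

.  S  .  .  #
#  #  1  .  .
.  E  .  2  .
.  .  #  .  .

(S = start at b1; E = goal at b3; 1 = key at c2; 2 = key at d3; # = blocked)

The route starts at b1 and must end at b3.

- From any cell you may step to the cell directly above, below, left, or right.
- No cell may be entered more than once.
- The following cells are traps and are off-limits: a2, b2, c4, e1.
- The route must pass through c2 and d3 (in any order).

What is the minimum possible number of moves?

6

Any route passes through c2 and d3 in some order between b1 and b3. Summing Manhattan distances along each leg and taking the cheapest ordering (b1 → c2 → d3 → b3) gives a lower bound of 2 + 2 + 2 = 6 moves.
A route of 6 moves achieves this: b1 → c1 → c2 → d2 → d3 → c3 → b3.
Since 6 matches the lower bound, it is optimal.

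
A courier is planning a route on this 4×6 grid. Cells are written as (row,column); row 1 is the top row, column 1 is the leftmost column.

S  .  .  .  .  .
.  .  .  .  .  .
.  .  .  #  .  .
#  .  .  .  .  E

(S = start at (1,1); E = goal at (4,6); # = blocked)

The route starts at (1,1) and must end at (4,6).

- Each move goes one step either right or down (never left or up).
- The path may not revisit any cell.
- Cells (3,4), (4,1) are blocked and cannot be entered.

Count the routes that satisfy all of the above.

A right/down-only route from (1,1) to (4,6) makes exactly 3 down-moves and 5 right-moves in some order.
With no other constraints that would be C(8,3) = 56 routes.
Subtract routes through each blocked cell (inclusion–exclusion for overlaps): − through (3,4): 30 − through (4,1): 1 → 25.
That gives 25 routes.

25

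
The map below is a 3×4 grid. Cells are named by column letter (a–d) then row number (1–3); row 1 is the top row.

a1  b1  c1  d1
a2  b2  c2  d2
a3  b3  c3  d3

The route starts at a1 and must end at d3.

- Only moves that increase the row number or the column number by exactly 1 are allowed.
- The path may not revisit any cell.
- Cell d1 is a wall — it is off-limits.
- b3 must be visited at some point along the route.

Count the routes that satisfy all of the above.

A right/down-only route from a1 to d3 makes exactly 2 down-moves and 3 right-moves in some order.
With no other constraints that would be C(5,2) = 10 routes.
Split at b3 and multiply the segment counts (each segment already excludes blocked cells): a1→b3: 3; b3→d3: 1; product = 3.
That gives 3 routes.

3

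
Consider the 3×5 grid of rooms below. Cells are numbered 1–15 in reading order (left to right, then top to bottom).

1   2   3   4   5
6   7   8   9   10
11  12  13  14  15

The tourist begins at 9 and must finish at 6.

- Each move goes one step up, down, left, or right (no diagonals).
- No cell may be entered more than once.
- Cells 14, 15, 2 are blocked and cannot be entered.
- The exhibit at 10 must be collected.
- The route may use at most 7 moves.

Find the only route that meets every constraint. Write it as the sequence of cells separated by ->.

The budget equals the shortest possible length, so every move has to be on a shortest route through the required cells.
Route from 9: right to 10, up to 5, 2× left (reaching 3), down to 8, 2× left (reaching 6) — 7 moves in all.
Check: all required cells visited; 7 ≤ 7 moves.

9 -> 10 -> 5 -> 4 -> 3 -> 8 -> 7 -> 6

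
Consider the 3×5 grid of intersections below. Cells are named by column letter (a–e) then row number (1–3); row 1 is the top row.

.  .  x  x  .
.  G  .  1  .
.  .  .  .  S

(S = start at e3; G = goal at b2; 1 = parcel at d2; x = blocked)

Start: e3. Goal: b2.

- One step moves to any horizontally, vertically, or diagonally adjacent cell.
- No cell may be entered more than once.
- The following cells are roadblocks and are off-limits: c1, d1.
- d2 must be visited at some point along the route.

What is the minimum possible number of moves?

3

Any route passes through d2 somewhere between e3 and b2. Summing Chebyshev distances along the two legs (e3 → d2 → b2) gives a lower bound of 1 + 2 = 3 moves.
A route of 3 moves achieves this: e3 → d2 → c2 → b2.
Since 3 matches the lower bound, it is optimal.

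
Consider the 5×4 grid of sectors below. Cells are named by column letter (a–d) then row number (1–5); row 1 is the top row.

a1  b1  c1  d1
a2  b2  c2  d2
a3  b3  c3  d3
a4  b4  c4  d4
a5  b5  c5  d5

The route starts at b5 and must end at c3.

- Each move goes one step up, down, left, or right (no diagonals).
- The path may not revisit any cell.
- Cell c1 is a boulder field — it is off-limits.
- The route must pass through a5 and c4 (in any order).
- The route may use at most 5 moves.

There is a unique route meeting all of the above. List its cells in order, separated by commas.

Any route must reach a5 and c4 and still end at c3 within 5 moves, so the order of the required stops is forced.
Route from b5: left 1 to a5, up 1 to a4, right 2 to c4, up 1 to c3 — 5 moves in all.
Check: all required cells visited; 5 ≤ 5 moves.

b5, a5, a4, b4, c4, c3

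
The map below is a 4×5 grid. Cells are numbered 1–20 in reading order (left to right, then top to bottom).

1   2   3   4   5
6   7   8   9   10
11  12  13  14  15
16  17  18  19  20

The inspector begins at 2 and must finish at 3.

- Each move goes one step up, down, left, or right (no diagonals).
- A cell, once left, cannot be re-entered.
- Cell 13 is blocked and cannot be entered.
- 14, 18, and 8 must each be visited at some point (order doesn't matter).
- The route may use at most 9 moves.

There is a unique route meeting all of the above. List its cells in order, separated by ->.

The budget equals the shortest possible length, so every move has to be on a shortest route through the required cells.
Route from 2: 3× down (reaching 17), 2× right (reaching 19), 2× up (reaching 9), left to 8, up to 3 — 9 moves in all.
Check: all required cells visited; 9 ≤ 9 moves.

2 -> 7 -> 12 -> 17 -> 18 -> 19 -> 14 -> 9 -> 8 -> 3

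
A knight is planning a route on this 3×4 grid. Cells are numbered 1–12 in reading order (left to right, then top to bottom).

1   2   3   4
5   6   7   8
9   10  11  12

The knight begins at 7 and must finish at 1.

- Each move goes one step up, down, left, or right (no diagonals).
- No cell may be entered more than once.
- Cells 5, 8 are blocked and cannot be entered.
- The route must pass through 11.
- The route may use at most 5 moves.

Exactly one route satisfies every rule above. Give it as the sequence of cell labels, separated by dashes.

The budget equals the shortest possible length, so every move has to be on a shortest route through the required cells.
Route from 7: down to 11, left to 10, 2× up (reaching 2), left to 1 — 5 moves in all.
Check: all required cells visited; 5 ≤ 5 moves.

7 - 11 - 10 - 6 - 2 - 1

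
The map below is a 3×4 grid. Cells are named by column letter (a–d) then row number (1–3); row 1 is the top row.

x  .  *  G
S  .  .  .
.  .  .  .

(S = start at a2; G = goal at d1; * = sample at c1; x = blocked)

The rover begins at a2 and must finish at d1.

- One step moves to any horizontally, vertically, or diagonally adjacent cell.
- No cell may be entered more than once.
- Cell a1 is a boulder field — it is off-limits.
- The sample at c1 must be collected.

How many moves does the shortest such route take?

Any route passes through c1 somewhere between a2 and d1. Summing Chebyshev distances along the two legs (a2 → c1 → d1) gives a lower bound of 2 + 1 = 3 moves.
A route of 3 moves achieves this: a2 → b1 → c1 → d1.
Since 3 matches the lower bound, it is optimal.

3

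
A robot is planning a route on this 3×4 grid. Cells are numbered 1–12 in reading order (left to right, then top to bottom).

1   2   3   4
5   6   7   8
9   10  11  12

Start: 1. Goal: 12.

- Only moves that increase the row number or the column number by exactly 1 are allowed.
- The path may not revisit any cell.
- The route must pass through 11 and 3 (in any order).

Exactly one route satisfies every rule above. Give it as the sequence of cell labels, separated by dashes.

Moves only go right or down, so the column and row indices never decrease.
Route from 1: right 2 to 3, down 2 to 11, right 1 to 12 — 5 moves in all.
Check: all required cells visited.

1 - 2 - 3 - 7 - 11 - 12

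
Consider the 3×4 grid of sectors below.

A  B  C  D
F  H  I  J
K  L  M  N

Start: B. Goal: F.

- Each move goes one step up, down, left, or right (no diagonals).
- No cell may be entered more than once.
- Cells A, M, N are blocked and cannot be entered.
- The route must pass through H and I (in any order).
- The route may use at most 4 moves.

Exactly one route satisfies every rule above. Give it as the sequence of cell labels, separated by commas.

The budget equals the shortest possible length, so every move has to be on a shortest route through the required cells.
Route from B: right to C, down to I, 2× left (reaching F) — 4 moves in all.
Check: all required cells visited; 4 ≤ 4 moves.

B, C, I, H, F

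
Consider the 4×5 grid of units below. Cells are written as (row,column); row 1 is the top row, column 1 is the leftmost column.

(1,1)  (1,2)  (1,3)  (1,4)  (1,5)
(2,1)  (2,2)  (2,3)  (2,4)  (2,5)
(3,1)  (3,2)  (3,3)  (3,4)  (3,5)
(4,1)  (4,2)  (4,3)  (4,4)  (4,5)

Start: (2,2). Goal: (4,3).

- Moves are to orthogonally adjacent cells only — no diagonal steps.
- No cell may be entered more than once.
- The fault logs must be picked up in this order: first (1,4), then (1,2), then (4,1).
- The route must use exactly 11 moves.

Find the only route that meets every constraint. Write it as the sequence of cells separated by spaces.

(2,2) (2,3) (2,4) (1,4) (1,3) (1,2) (1,1) (2,1) (3,1) (4,1) (4,2) (4,3)

The waypoints must appear in the order (1,4), (1,2), (4,1), with no cell reused.
Route from (2,2): right 2 to (2,4), up 1 to (1,4), left 3 to (1,1), down 3 to (4,1), right 2 to (4,3) — 11 moves in all.
Check: order respected ((1,4) at step 3, (1,2) at step 5, (4,1) at step 9); 11 moves as required.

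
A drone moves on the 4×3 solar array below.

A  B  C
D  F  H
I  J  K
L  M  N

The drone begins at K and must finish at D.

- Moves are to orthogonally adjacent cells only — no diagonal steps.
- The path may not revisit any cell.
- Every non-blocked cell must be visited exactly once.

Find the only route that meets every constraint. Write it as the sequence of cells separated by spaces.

Need to visit all 12 open cells exactly once, starting at K and ending at D.
Cell C has only two open neighbours (H and B), so the path must pass straight through it: one of those is the cell it's entered from and the other is where it exits.
Route from K: down 1 to N, left 2 to L, up 1 to I, right 1 to J, up 1 to F, right 1 to H, up 1 to C, left 2 to A, down 1 to D — 11 moves in all.
Check: all 12 open cells covered.

K N M L I J F H C B A D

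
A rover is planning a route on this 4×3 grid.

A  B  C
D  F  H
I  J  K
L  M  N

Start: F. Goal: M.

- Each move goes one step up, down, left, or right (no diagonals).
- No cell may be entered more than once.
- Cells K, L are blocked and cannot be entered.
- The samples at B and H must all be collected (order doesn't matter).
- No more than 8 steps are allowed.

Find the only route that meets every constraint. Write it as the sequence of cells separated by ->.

F -> H -> C -> B -> A -> D -> I -> J -> M

The budget equals the shortest possible length, so every move has to be on a shortest route through the required cells.
Route from F: right 1 to H, up 1 to C, left 2 to A, down 2 to I, right 1 to J, down 1 to M — 8 moves in all.
Check: all required cells visited; 8 ≤ 8 moves.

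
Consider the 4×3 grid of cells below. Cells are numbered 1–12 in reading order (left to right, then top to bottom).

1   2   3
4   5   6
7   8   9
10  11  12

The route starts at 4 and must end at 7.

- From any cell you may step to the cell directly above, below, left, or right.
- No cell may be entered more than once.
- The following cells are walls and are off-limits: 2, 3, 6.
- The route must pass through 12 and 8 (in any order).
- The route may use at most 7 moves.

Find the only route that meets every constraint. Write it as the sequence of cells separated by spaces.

The budget equals the shortest possible length, so every move has to be on a shortest route through the required cells.
Route from 4: right to 5, down to 8, right to 9, down to 12, 2× left (reaching 10), up to 7 — 7 moves in all.
Check: all required cells visited; 7 ≤ 7 moves.

4 5 8 9 12 11 10 7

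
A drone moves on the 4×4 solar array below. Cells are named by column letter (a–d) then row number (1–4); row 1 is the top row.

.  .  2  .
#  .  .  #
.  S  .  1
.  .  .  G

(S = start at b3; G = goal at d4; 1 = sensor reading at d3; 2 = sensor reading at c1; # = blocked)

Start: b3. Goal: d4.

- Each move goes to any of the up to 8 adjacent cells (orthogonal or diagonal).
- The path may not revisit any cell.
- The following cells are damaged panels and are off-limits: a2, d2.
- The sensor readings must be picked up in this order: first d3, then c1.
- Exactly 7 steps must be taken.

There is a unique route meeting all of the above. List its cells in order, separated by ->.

b3 -> c4 -> d3 -> c2 -> c1 -> b2 -> c3 -> d4

The waypoints must appear in the order d3, c1, with no cell reused.
Route from b3: down-right to c4, up-right to d3, up-left to c2, up to c1, down-left to b2, 2× down-right (reaching d4) — 7 moves in all.
Check: order respected (1 at step 2, 2 at step 4); 7 moves as required.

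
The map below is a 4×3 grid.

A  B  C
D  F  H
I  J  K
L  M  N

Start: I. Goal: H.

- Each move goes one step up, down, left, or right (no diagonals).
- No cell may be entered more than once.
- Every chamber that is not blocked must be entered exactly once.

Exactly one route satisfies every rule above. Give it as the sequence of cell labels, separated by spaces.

Need to visit all 12 open cells exactly once, starting at I and ending at H.
Cell L has only two open neighbours (I and M), so the path must pass straight through it: one of those is the cell it's entered from and the other is where it exits.
Route from I: down to L, 2× right (reaching N), up to K, left to J, up to F, left to D, up to A, 2× right (reaching C), down to H — 11 moves in all.
Check: all 12 open cells covered.

I L M N K J F D A B C H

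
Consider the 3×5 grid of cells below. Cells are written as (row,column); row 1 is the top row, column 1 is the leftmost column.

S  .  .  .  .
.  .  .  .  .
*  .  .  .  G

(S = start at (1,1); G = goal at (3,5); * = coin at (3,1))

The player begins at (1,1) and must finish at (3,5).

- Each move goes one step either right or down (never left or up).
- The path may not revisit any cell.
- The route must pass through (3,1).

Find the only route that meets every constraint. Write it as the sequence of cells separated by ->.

(1,1) -> (2,1) -> (3,1) -> (3,2) -> (3,3) -> (3,4) -> (3,5)

Moves only go right or down, so the column and row indices never decrease.
Route from (1,1): down 2 to (3,1), right 4 to (3,5) — 6 moves in all.
Check: all required cells visited.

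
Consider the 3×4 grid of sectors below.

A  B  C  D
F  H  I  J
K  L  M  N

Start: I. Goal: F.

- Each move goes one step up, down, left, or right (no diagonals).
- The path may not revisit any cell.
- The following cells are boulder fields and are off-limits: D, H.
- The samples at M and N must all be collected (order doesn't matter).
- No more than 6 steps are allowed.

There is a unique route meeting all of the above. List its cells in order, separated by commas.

Any route must reach M and N and still end at F within 6 moves, so the order of the required stops is forced.
Route from I: right 1 to J, down 1 to N, left 3 to K, up 1 to F — 6 moves in all.
Check: all required cells visited; 6 ≤ 6 moves.

I, J, N, M, L, K, F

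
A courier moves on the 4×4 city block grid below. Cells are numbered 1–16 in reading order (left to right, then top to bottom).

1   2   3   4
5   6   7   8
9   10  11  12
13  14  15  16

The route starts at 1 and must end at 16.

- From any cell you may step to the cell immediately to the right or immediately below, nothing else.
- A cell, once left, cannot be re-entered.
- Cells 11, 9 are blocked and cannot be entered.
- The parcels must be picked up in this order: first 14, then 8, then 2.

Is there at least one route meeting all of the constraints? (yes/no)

no

8 lies above 14, so going from 14 to 8 would need an upward move — but moves only go right/down, so 14 cannot be visited before 8.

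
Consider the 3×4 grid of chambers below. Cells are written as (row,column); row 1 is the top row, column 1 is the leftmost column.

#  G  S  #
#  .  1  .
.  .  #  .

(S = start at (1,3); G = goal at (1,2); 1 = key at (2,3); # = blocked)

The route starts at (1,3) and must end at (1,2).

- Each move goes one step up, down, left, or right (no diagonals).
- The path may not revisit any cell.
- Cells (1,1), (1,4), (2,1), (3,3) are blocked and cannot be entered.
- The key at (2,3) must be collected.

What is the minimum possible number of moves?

3

Any route passes through (2,3) somewhere between (1,3) and (1,2). Summing Manhattan distances along the two legs ((1,3) → (2,3) → (1,2)) gives a lower bound of 1 + 2 = 3 moves.
A route of 3 moves achieves this: (1,3) → (2,3) → (2,2) → (1,2).
Since 3 matches the lower bound, it is optimal.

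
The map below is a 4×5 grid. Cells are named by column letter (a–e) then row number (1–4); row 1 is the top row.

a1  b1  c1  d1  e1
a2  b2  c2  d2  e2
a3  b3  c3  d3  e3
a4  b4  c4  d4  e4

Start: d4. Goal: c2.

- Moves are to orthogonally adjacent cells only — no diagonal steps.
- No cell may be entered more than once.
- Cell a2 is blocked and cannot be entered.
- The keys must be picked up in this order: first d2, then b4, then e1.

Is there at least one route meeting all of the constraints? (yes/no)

Ignoring the required order, 26 revisit-free routes from d4 to c2 pass through all of d2, b4, and e1; the waypoint orders that occur are b4 → e1 → d2 (12); d2 → e1 → b4 (4); b4 → d2 → e1 (4); e1 → d2 → b4 (4); e1 → b4 → d2 (2) — never d2 → b4 → e1.

no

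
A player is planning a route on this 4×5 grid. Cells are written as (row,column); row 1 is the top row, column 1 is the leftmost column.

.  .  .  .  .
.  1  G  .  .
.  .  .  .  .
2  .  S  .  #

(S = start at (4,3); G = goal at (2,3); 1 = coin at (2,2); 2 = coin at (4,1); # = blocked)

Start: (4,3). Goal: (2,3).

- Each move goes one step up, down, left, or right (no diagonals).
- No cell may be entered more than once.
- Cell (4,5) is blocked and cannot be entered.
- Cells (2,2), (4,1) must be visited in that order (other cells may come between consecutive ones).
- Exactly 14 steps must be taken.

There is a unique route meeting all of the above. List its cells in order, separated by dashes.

(4,3) - (4,4) - (3,4) - (2,4) - (1,4) - (1,3) - (1,2) - (2,2) - (2,1) - (3,1) - (4,1) - (4,2) - (3,2) - (3,3) - (2,3)

The waypoints must appear in the order (2,2), (4,1), with no cell reused.
Route from (4,3): right to (4,4), 3× up (reaching (1,4)), 2× left (reaching (1,2)), down to (2,2), left to (2,1), 2× down (reaching (4,1)), right to (4,2), up to (3,2), right to (3,3), up to (2,3) — 14 moves in all.
Check: order respected (1 at step 7, 2 at step 10); 14 moves as required.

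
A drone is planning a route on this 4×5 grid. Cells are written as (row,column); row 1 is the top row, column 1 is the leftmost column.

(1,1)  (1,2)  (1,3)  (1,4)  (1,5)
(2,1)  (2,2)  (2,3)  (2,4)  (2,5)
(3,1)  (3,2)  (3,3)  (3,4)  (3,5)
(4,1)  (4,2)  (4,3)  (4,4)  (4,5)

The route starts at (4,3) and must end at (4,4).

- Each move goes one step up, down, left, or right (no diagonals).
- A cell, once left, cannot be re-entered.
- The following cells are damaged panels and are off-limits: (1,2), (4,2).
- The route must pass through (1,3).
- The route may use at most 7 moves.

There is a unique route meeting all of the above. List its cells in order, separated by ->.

Any route must reach (1,3) and still end at (4,4) within 7 moves, so the order of the required stops is forced.
Route from (4,3): up 3 to (1,3), right 1 to (1,4), down 3 to (4,4) — 7 moves in all.
Check: all required cells visited; 7 ≤ 7 moves.

(4,3) -> (3,3) -> (2,3) -> (1,3) -> (1,4) -> (2,4) -> (3,4) -> (4,4)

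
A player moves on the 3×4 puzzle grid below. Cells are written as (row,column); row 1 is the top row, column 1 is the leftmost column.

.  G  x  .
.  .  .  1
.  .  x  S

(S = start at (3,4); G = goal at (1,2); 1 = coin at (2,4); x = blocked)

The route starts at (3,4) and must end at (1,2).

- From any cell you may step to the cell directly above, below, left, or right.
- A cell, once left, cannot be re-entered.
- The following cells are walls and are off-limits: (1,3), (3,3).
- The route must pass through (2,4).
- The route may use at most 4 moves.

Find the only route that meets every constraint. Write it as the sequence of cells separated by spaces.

The 4-move cap with required stops at (2,4) leaves no slack for detours.
Route from (3,4): up to (2,4), 2× left (reaching (2,2)), up to (1,2) — 4 moves in all.
Check: all required cells visited; 4 ≤ 4 moves.

(3,4) (2,4) (2,3) (2,2) (1,2)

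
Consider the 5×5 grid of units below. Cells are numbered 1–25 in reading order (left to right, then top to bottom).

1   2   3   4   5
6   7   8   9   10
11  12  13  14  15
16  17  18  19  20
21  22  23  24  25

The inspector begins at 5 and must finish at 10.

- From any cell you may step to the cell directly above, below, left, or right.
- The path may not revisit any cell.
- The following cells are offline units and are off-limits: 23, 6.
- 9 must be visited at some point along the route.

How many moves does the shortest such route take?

Any route passes through 9 somewhere between 5 and 10. Summing Manhattan distances along the two legs (5 → 9 → 10) gives a lower bound of 2 + 1 = 3 moves.
A route of 3 moves achieves this: 5 → 4 → 9 → 10.
Since 3 matches the lower bound, it is optimal.

3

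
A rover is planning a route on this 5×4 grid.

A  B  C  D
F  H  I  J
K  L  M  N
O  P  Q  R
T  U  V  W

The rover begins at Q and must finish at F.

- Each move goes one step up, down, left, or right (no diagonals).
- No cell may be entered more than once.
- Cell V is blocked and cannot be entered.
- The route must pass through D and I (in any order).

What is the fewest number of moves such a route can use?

Any route passes through D and I in some order between Q and F. Summing Manhattan distances along each leg and taking the cheapest ordering (Q → D → I → F) gives a lower bound of 4 + 2 + 2 = 8 moves.
A route of 8 moves achieves this: Q → M → I → J → D → C → B → H → F.
Since 8 matches the lower bound, it is optimal.

8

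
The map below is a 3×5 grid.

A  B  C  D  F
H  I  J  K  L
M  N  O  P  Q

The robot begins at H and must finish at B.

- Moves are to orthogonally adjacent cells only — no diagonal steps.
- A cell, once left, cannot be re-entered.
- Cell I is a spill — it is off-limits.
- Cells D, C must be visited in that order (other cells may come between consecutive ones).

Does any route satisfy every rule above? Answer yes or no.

yes

One route that works: H → M → N → O → J → K → D → C → B.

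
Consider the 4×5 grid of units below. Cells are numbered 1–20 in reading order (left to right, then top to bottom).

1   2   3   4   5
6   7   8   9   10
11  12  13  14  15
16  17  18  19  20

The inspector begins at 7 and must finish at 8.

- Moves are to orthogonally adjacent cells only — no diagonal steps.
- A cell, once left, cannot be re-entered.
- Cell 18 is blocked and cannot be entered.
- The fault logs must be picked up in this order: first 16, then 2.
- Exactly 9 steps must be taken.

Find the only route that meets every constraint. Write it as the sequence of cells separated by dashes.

The waypoints must appear in the order 16, 2, with no cell reused.
Route from 7: 2× down (reaching 17), left to 16, 3× up (reaching 1), 2× right (reaching 3), down to 8 — 9 moves in all.
Check: order respected (16 at step 3, 2 at step 7); 9 moves as required.

7 - 12 - 17 - 16 - 11 - 6 - 1 - 2 - 3 - 8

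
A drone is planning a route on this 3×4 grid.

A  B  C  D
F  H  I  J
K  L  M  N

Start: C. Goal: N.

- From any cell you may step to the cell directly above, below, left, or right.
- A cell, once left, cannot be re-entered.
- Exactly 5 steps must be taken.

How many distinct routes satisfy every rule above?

Need simple routes of exactly 5 moves from C to N (Manhattan distance 3, so 1 moves are spent on a detour and 1 undoing it).
Enumerating: C I H L M N | C B H L M N | C B H I M N | C B H I J N | C D J I M N.
That gives 5 routes.

5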